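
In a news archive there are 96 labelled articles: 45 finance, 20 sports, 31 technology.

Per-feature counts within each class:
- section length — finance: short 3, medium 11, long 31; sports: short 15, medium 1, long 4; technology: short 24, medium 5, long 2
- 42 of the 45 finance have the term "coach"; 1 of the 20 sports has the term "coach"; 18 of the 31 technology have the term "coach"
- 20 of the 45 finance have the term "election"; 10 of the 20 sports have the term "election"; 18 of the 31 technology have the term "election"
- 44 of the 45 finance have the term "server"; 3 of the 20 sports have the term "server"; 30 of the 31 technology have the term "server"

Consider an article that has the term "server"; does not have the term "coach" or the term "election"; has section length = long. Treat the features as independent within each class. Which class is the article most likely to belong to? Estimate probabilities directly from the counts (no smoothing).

finance

finance: (45/96) × (31/45) × (3/45) × (25/45) × (44/45) ≈ 0.0116941
sports: (20/96) × (4/20) × (19/20) × (10/20) × (3/20) = 0.00296875
technology: (31/96) × (2/31) × (13/31) × (13/31) × (30/31) ≈ 0.00354553
Highest score → finance.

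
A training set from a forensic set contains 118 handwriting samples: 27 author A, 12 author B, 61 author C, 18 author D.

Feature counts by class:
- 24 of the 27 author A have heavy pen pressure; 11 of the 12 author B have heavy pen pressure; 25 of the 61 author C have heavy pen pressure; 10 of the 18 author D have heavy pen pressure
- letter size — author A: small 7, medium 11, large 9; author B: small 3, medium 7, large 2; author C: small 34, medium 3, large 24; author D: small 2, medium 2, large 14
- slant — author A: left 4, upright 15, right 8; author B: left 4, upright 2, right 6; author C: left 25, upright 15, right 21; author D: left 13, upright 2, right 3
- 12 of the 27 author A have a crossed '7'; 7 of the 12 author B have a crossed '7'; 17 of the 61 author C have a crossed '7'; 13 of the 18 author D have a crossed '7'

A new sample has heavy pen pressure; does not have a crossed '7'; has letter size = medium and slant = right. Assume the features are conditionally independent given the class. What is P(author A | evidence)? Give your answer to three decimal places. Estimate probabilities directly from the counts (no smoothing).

author A: (27/118) × (24/27) × (11/27) × (8/27) × (15/27) ≈ 0.0136399
author B: (12/118) × (11/12) × (7/12) × (6/12) × (5/12) ≈ 0.0113289
author C: (61/118) × (25/61) × (3/61) × (21/61) × (44/61) ≈ 0.00258739
author D: (18/118) × (10/18) × (2/18) × (3/18) × (5/18) ≈ 0.000435935
P(author A | x) = 0.0136399 / 0.027992125 ≈ 0.487

0.487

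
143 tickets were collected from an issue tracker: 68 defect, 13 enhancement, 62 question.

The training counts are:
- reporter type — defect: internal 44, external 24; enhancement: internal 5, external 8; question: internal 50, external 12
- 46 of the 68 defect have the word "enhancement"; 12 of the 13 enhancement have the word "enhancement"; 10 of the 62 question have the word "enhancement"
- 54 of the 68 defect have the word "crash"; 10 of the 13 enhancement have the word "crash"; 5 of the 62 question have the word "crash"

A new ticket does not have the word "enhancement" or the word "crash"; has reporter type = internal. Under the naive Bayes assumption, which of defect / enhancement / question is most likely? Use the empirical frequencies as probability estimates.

question

defect: (68/143) × (44/68) × (22/68) × (14/68) ≈ 0.0204951
enhancement: (13/143) × (5/13) × (1/13) × (3/13) ≈ 0.000620681
question: (62/143) × (50/62) × (52/62) × (57/62) ≈ 0.269606
Highest score → question.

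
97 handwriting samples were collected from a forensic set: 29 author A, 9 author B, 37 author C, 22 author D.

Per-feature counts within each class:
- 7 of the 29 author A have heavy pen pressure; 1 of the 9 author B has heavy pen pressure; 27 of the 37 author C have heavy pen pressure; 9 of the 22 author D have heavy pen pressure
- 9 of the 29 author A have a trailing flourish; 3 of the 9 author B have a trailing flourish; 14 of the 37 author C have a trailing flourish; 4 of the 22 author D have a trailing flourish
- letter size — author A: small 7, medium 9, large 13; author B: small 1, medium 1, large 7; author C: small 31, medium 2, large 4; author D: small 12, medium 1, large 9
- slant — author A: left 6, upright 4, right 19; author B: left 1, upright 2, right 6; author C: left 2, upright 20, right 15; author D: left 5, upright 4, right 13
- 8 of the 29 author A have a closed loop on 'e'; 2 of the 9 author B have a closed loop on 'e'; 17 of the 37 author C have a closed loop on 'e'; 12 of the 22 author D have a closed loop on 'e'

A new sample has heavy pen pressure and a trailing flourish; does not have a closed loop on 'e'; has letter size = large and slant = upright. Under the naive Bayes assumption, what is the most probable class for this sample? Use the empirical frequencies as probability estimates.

author C

author A: (29/97) × (7/29) × (9/29) × (13/29) × (4/29) × (21/29) ≈ 0.00100277
author B: (9/97) × (1/9) × (3/9) × (7/9) × (2/9) × (7/9) ≈ 0.000461961
author C: (37/97) × (27/37) × (14/37) × (4/37) × (20/37) × (20/37) ≈ 0.00332685
author D: (22/97) × (9/22) × (4/22) × (9/22) × (4/22) × (10/22) ≈ 0.000570351
Highest score → author C.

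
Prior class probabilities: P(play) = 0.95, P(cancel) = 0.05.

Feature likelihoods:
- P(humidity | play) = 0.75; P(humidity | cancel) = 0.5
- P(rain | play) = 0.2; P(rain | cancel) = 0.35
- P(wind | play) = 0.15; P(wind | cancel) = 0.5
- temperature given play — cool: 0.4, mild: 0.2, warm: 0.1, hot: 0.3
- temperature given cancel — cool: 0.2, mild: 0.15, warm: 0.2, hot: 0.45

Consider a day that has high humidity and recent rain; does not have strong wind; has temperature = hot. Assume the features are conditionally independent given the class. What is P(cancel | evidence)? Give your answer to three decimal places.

play: 0.95 × 0.75 × 0.2 × (1−0.15) × 0.3 = 0.0363375
cancel: 0.05 × 0.5 × 0.35 × (1−0.5) × 0.45 = 0.00196875
P(cancel | x) = 0.00196875 / 0.03830625 ≈ 0.051

0.051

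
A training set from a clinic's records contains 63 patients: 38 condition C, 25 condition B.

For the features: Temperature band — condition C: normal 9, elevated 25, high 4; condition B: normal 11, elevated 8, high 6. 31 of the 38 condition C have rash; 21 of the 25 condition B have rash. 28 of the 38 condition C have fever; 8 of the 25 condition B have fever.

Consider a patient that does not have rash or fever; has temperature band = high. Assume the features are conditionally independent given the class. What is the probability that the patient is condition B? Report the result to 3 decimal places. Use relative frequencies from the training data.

condition C: (38/63) × (4/38) × (7/38) × (10/38) ≈ 0.00307787
condition B: (25/63) × (6/25) × (4/25) × (17/25) ≈ 0.0103619
P(condition B | x) = 0.0103619 / 0.01343977 ≈ 0.771

0.771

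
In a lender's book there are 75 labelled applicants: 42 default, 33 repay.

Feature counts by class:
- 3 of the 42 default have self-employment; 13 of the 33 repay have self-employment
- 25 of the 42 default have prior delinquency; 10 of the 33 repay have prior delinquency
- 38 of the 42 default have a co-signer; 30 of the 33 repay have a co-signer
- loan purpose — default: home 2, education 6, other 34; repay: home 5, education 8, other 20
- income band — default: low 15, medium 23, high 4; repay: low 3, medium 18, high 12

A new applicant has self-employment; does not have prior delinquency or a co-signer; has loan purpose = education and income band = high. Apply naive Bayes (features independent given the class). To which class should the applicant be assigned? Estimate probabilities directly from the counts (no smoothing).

repay

default: (42/75) × (3/42) × (17/42) × (4/42) × (6/42) × (4/42) ≈ 0.0000209789
repay: (33/75) × (13/33) × (23/33) × (3/33) × (8/33) × (12/33) ≈ 0.000968159
Highest score → repay.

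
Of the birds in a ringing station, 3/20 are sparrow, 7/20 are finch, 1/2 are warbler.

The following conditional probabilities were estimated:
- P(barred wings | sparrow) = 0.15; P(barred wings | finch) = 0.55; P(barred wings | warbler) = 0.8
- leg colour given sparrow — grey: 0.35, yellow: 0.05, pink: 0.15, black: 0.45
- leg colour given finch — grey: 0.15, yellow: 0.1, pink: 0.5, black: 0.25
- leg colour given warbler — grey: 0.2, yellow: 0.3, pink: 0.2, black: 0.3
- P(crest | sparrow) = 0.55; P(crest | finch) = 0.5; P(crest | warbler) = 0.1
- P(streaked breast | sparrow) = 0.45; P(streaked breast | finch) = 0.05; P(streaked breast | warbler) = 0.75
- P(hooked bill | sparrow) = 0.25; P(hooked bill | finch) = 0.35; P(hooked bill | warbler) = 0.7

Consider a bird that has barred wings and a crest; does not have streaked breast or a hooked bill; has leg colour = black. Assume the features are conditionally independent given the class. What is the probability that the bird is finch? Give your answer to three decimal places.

sparrow: 0.15 × 0.15 × 0.45 × 0.55 × (1−0.45) × (1−0.25) = 0.002297109375
finch: 0.35 × 0.55 × 0.25 × 0.5 × (1−0.05) × (1−0.35) = 0.01485859375
warbler: 0.5 × 0.8 × 0.3 × 0.1 × (1−0.75) × (1−0.7) = 0.0009
P(finch | x) = 0.01485859375 / 0.018055703125 ≈ 0.823

0.823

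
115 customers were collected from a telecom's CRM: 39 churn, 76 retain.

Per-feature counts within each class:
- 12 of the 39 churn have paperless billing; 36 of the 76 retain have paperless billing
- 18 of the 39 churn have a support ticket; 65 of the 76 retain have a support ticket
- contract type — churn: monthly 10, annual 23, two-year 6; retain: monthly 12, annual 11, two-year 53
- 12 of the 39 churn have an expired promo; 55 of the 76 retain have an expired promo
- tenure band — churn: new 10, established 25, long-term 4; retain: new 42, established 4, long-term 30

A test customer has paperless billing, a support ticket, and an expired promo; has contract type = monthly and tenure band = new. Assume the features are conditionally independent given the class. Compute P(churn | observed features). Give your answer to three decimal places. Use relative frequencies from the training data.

0.054

churn: (39/115) × (12/39) × (18/39) × (10/39) × (12/39) × (10/39) ≈ 0.000974269
retain: (76/115) × (36/76) × (65/76) × (12/76) × (55/76) × (42/76) ≈ 0.0169066
P(churn | x) = 0.000974269 / 0.017880869 ≈ 0.054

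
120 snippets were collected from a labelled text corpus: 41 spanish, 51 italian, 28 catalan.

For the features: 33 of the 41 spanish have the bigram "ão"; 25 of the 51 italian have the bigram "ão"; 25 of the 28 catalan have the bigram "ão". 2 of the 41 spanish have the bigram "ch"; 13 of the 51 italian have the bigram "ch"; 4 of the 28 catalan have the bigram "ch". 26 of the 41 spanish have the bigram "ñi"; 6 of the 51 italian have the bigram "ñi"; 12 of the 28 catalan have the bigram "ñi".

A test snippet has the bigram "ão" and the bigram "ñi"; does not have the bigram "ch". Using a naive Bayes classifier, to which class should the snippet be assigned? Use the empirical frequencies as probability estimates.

spanish

spanish: (41/120) × (33/41) × (39/41) × (26/41) ≈ 0.165883
italian: (51/120) × (25/51) × (38/51) × (6/51) ≈ 0.0182622
catalan: (28/120) × (25/28) × (24/28) × (12/28) ≈ 0.0765306
Highest score → spanish.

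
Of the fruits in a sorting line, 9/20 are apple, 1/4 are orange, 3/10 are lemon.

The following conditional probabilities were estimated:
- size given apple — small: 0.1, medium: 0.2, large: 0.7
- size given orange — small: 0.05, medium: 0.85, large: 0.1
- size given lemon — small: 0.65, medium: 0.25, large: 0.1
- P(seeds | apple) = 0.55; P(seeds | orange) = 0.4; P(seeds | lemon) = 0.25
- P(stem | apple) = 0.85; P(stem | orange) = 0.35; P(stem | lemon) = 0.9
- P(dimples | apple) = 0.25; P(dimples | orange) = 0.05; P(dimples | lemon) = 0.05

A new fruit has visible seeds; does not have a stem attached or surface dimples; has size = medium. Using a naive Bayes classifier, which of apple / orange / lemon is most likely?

apple: 0.45 × 0.2 × 0.55 × (1−0.85) × (1−0.25) = 0.00556875
orange: 0.25 × 0.85 × 0.4 × (1−0.35) × (1−0.05) = 0.0524875
lemon: 0.3 × 0.25 × 0.25 × (1−0.9) × (1−0.05) = 0.00178125
Highest score → orange.

orange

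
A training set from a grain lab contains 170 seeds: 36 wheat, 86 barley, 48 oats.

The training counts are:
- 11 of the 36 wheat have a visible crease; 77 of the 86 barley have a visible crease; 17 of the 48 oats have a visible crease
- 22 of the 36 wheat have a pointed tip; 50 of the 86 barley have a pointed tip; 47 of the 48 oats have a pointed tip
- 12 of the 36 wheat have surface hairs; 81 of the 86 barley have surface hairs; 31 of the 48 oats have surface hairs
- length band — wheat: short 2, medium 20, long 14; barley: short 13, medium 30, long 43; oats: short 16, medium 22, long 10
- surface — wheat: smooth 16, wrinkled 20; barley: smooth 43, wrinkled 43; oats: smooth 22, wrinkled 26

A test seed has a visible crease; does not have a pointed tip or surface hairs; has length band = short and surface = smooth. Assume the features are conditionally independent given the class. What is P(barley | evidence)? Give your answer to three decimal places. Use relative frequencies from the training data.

0.613

wheat: (36/170) × (11/36) × (14/36) × (24/36) × (2/36) × (16/36) ≈ 0.000414212
barley: (86/170) × (77/86) × (36/86) × (5/86) × (13/86) × (43/86) ≈ 0.000833167
oats: (48/170) × (17/48) × (1/48) × (17/48) × (16/48) × (22/48) ≈ 0.000112727
P(barley | x) = 0.000833167 / 0.001360106 ≈ 0.613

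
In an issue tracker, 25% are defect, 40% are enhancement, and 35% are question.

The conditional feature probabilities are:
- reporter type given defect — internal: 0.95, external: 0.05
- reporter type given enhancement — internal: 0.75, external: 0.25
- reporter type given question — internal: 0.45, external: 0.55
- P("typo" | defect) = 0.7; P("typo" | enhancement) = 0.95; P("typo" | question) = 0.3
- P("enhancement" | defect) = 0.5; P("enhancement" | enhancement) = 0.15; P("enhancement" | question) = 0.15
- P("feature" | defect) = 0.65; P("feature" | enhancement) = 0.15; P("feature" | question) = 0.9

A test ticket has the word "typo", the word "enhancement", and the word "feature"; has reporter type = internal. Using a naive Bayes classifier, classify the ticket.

defect: 0.25 × 0.95 × 0.7 × 0.5 × 0.65 = 0.05403125
enhancement: 0.4 × 0.75 × 0.95 × 0.15 × 0.15 = 0.0064125
question: 0.35 × 0.45 × 0.3 × 0.15 × 0.9 = 0.00637875
Highest score → defect.

defect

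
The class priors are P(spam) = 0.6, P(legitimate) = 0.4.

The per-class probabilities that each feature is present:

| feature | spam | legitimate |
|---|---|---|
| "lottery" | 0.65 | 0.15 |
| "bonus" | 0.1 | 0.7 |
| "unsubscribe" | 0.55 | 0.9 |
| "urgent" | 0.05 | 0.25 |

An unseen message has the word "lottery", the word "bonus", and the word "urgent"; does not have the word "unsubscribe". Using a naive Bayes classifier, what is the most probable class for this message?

legitimate

spam: 0.6 × 0.65 × 0.1 × (1−0.55) × 0.05 = 0.0008775
legitimate: 0.4 × 0.15 × 0.7 × (1−0.9) × 0.25 = 0.00105
Highest score → legitimate.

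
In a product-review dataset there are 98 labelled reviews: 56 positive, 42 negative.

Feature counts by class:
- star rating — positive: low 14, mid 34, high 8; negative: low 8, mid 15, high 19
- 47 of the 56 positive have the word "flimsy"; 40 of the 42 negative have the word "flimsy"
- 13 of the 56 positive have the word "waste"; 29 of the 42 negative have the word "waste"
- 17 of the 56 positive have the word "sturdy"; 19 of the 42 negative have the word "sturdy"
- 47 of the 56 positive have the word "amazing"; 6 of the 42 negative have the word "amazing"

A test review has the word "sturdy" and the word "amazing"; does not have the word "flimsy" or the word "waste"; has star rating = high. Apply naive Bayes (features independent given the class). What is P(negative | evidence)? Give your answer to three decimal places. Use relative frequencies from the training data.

0.067

positive: (56/98) × (8/56) × (9/56) × (43/56) × (17/56) × (47/56) ≈ 0.00256667
negative: (42/98) × (19/42) × (2/42) × (13/42) × (19/42) × (6/42) ≈ 0.000184675
P(negative | x) = 0.000184675 / 0.002751345 ≈ 0.067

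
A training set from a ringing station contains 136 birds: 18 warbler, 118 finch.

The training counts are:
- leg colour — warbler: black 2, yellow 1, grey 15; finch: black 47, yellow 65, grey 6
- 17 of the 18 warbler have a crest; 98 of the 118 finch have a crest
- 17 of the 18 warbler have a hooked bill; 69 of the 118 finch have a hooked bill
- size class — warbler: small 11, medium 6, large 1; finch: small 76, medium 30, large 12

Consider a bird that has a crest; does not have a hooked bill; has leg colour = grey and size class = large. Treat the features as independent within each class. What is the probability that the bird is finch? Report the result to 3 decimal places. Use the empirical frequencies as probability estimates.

0.828

warbler: (18/136) × (15/18) × (17/18) × (1/18) × (1/18) ≈ 0.000321502
finch: (118/136) × (6/118) × (98/118) × (49/118) × (12/118) ≈ 0.00154728
P(finch | x) = 0.00154728 / 0.001868782 ≈ 0.828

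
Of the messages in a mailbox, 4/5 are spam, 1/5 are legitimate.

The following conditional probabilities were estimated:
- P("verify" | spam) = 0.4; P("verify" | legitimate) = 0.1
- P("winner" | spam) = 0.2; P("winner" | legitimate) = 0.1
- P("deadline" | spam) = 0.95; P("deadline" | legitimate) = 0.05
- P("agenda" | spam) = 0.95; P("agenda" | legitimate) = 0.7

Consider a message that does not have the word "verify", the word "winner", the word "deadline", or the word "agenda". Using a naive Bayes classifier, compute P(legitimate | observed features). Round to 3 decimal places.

0.980

spam: 0.8 × (1−0.4) × (1−0.2) × (1−0.95) × (1−0.95) = 0.00096
legitimate: 0.2 × (1−0.1) × (1−0.1) × (1−0.05) × (1−0.7) = 0.04617
P(legitimate | x) = 0.04617 / 0.04713 ≈ 0.980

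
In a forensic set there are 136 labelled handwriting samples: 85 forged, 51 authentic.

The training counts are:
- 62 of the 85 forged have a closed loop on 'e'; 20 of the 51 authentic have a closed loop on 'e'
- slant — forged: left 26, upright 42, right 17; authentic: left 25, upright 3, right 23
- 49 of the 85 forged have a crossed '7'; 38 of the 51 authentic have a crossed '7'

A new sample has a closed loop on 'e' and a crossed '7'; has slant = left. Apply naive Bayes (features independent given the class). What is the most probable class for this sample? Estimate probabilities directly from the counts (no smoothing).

forged

forged: (85/136) × (62/85) × (26/85) × (49/85) ≈ 0.0803867
authentic: (51/136) × (20/51) × (25/51) × (38/51) ≈ 0.0537124
Highest score → forged.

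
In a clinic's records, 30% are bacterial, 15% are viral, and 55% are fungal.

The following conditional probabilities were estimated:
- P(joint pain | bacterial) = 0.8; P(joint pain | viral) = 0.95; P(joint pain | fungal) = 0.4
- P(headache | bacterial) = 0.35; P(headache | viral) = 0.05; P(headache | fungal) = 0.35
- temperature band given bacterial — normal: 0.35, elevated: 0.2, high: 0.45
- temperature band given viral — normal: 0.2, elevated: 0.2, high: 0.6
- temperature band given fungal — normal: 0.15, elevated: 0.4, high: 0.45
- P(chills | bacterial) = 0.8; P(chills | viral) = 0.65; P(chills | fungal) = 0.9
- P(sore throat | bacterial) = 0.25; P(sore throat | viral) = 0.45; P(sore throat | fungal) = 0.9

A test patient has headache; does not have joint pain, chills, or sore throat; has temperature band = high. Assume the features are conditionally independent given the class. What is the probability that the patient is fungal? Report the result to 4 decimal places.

bacterial: 0.3 × (1−0.8) × 0.35 × 0.45 × (1−0.8) × (1−0.25) = 0.0014175
viral: 0.15 × (1−0.95) × 0.05 × 0.6 × (1−0.65) × (1−0.45) = 0.0000433125
fungal: 0.55 × (1−0.4) × 0.35 × 0.45 × (1−0.9) × (1−0.9) = 0.00051975
P(fungal | x) = 0.00051975 / 0.0019805625 ≈ 0.2624

0.2624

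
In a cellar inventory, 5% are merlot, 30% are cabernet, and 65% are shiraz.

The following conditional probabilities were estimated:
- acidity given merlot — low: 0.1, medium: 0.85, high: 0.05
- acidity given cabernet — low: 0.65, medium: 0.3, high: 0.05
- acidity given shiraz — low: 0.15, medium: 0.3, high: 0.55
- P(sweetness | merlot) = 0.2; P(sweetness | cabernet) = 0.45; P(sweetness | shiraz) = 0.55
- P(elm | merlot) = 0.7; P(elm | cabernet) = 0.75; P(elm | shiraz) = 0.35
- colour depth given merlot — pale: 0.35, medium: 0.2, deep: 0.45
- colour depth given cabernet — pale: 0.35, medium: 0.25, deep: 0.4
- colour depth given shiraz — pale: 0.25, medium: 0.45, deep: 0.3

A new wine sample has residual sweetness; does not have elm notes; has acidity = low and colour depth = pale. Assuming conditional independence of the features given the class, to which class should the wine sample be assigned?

shiraz

merlot: 0.05 × 0.1 × 0.2 × (1−0.7) × 0.35 = 0.000105
cabernet: 0.3 × 0.65 × 0.45 × (1−0.75) × 0.35 = 0.007678125
shiraz: 0.65 × 0.15 × 0.55 × (1−0.35) × 0.25 = 0.0087140625
Highest score → shiraz.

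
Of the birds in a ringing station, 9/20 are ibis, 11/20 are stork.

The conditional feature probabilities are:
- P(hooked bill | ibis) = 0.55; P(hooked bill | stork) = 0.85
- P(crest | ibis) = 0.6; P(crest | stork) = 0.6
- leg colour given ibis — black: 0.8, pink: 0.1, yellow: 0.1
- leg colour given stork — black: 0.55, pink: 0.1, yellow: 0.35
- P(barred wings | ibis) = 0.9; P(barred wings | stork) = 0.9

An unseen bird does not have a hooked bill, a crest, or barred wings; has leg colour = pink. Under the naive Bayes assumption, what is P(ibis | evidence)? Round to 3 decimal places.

0.711

ibis: 0.45 × (1−0.55) × (1−0.6) × 0.1 × (1−0.9) = 0.00081
stork: 0.55 × (1−0.85) × (1−0.6) × 0.1 × (1−0.9) = 0.00033
P(ibis | x) = 0.00081 / 0.00114 ≈ 0.711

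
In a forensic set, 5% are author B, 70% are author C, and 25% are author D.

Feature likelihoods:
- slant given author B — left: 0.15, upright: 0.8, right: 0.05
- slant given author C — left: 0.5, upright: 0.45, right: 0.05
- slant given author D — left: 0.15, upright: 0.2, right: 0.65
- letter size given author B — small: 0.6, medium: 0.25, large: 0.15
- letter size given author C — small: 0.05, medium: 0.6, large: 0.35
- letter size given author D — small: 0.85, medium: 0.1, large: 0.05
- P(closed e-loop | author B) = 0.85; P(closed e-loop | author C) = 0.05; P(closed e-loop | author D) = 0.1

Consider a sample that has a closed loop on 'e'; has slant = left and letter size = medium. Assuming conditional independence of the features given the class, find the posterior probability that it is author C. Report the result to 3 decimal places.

0.842

author B: 0.05 × 0.15 × 0.25 × 0.85 = 0.00159375
author C: 0.7 × 0.5 × 0.6 × 0.05 = 0.0105
author D: 0.25 × 0.15 × 0.1 × 0.1 = 0.000375
P(author C | x) = 0.0105 / 0.01246875 ≈ 0.842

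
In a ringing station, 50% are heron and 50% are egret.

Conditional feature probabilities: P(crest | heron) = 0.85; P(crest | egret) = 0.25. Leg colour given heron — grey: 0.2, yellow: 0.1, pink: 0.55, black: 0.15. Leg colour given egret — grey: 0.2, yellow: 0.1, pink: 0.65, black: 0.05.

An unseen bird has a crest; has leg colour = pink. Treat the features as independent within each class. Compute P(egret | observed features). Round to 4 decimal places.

0.2579

heron: 0.5 × 0.85 × 0.55 = 0.23375
egret: 0.5 × 0.25 × 0.65 = 0.08125
P(egret | x) = 0.08125 / 0.315 ≈ 0.2579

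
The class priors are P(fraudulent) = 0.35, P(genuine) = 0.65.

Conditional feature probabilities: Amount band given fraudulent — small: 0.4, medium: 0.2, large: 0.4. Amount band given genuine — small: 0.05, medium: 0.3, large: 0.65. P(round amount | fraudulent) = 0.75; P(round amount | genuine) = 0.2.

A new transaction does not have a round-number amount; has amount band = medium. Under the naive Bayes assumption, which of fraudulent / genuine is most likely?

fraudulent: 0.35 × 0.2 × (1−0.75) = 0.0175
genuine: 0.65 × 0.3 × (1−0.2) = 0.156
Highest score → genuine.

genuine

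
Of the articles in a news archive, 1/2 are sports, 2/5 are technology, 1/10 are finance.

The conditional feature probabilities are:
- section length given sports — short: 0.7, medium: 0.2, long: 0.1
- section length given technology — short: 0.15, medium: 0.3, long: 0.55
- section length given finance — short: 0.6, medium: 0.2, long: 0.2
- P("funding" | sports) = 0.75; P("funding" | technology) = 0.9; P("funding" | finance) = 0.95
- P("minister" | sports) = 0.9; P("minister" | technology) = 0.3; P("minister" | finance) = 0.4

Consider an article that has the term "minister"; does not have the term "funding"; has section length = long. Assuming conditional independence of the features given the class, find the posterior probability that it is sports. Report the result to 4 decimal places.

0.6164

sports: 0.5 × 0.1 × (1−0.75) × 0.9 = 0.01125
technology: 0.4 × 0.55 × (1−0.9) × 0.3 = 0.0066
finance: 0.1 × 0.2 × (1−0.95) × 0.4 = 0.0004
P(sports | x) = 0.01125 / 0.01825 ≈ 0.6164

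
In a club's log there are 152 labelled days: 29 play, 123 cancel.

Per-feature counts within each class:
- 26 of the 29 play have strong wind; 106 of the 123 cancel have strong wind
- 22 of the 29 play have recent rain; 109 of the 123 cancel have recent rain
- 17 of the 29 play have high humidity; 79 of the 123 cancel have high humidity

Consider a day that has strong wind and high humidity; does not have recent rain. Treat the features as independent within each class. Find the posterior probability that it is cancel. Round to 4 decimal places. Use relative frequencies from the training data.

0.6781

play: (29/152) × (26/29) × (7/29) × (17/29) ≈ 0.0242036
cancel: (123/152) × (106/123) × (14/123) × (79/123) ≈ 0.0509809
P(cancel | x) = 0.0509809 / 0.0751845 ≈ 0.6781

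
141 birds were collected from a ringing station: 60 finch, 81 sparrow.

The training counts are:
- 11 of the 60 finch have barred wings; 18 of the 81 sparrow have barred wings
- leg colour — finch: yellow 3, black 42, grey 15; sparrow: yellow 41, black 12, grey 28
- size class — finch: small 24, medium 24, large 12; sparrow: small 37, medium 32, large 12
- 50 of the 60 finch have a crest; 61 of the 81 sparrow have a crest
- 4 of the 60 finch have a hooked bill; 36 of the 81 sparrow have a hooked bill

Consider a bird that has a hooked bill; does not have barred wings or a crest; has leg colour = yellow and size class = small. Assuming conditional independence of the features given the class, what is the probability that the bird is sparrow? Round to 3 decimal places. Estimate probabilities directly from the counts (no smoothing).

0.993

finch: (60/141) × (49/60) × (3/60) × (24/60) × (10/60) × (4/60) ≈ 0.0000772262
sparrow: (81/141) × (63/81) × (41/81) × (37/81) × (20/81) × (36/81) ≈ 0.011337
P(sparrow | x) = 0.011337 / 0.0114142262 ≈ 0.993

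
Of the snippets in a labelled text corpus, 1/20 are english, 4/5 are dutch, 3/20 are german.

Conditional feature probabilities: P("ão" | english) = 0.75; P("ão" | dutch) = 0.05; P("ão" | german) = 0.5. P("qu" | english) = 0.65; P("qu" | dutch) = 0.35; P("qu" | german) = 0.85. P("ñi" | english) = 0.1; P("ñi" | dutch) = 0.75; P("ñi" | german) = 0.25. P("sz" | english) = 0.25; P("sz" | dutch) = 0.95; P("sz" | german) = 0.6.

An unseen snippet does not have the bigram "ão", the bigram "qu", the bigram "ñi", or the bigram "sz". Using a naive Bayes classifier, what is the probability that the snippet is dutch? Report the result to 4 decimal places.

english: 0.05 × (1−0.75) × (1−0.65) × (1−0.1) × (1−0.25) = 0.002953125
dutch: 0.8 × (1−0.05) × (1−0.35) × (1−0.75) × (1−0.95) = 0.006175
german: 0.15 × (1−0.5) × (1−0.85) × (1−0.25) × (1−0.6) = 0.003375
P(dutch | x) = 0.006175 / 0.012503125 ≈ 0.4939

0.4939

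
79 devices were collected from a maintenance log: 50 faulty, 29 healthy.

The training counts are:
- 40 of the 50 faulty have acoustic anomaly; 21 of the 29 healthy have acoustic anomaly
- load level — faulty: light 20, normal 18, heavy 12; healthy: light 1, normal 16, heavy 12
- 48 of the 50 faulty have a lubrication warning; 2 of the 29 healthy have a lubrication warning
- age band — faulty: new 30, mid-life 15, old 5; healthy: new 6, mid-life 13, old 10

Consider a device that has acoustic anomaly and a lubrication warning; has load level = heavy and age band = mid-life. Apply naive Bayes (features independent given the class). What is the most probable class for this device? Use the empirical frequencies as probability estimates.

faulty

faulty: (50/79) × (40/50) × (12/50) × (48/50) × (15/50) ≈ 0.0349975
healthy: (29/79) × (21/29) × (12/29) × (2/29) × (13/29) ≈ 0.00340058
Highest score → faulty.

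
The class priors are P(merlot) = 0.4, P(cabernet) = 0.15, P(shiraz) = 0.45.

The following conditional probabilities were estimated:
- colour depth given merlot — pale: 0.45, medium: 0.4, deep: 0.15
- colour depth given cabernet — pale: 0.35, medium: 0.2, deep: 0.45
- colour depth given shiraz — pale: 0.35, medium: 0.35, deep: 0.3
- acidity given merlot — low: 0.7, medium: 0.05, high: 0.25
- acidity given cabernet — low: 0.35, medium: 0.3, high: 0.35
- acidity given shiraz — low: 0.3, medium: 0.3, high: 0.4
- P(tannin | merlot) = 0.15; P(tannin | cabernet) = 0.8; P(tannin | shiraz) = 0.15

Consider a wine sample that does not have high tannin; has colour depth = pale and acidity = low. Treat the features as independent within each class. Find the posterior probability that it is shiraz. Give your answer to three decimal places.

merlot: 0.4 × 0.45 × 0.7 × (1−0.15) = 0.1071
cabernet: 0.15 × 0.35 × 0.35 × (1−0.8) = 0.003675
shiraz: 0.45 × 0.35 × 0.3 × (1−0.15) = 0.0401625
P(shiraz | x) = 0.0401625 / 0.1509375 ≈ 0.266

0.266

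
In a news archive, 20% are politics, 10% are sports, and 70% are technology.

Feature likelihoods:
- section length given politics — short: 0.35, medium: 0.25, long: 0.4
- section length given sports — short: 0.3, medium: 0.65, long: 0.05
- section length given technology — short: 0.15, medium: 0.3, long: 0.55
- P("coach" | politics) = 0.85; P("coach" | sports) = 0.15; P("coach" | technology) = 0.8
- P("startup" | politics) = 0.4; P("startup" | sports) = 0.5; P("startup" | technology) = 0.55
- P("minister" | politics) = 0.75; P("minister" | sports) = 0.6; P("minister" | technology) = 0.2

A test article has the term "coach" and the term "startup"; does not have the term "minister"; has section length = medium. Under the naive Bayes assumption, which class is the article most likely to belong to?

politics: 0.2 × 0.25 × 0.85 × 0.4 × (1−0.75) = 0.00425
sports: 0.1 × 0.65 × 0.15 × 0.5 × (1−0.6) = 0.00195
technology: 0.7 × 0.3 × 0.8 × 0.55 × (1−0.2) = 0.07392
Highest score → technology.

technology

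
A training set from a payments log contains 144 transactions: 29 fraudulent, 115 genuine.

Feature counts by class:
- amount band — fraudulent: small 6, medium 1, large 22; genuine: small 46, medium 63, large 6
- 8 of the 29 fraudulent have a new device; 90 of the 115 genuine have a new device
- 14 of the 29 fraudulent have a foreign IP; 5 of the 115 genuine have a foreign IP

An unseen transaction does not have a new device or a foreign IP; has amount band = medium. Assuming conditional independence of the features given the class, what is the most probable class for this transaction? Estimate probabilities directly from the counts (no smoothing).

genuine

fraudulent: (29/144) × (1/29) × (21/29) × (15/29) ≈ 0.00260107
genuine: (115/144) × (63/115) × (25/115) × (110/115) ≈ 0.0909735
Highest score → genuine.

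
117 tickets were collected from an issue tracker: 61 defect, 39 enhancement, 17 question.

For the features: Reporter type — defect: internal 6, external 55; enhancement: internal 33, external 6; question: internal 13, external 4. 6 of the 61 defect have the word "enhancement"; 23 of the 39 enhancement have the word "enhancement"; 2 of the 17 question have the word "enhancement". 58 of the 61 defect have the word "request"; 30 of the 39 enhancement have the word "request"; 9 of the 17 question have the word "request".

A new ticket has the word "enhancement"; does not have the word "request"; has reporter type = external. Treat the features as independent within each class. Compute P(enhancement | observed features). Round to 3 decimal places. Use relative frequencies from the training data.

defect: (61/117) × (55/61) × (6/61) × (3/61) ≈ 0.002274
enhancement: (39/117) × (6/39) × (23/39) × (9/39) ≈ 0.00697921
question: (17/117) × (4/17) × (2/17) × (8/17) ≈ 0.00189276
P(enhancement | x) = 0.00697921 / 0.01114597 ≈ 0.626

0.626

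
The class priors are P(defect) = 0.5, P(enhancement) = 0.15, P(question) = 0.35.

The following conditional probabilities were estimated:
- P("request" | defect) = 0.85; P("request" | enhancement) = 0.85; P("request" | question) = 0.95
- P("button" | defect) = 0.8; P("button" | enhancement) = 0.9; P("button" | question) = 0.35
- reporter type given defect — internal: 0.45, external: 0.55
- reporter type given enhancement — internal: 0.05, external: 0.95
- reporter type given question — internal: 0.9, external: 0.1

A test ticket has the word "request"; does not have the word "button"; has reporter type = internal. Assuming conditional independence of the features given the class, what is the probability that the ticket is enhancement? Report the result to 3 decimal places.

0.003

defect: 0.5 × 0.85 × (1−0.8) × 0.45 = 0.03825
enhancement: 0.15 × 0.85 × (1−0.9) × 0.05 = 0.0006375
question: 0.35 × 0.95 × (1−0.35) × 0.9 = 0.1945125
P(enhancement | x) = 0.0006375 / 0.2334 ≈ 0.003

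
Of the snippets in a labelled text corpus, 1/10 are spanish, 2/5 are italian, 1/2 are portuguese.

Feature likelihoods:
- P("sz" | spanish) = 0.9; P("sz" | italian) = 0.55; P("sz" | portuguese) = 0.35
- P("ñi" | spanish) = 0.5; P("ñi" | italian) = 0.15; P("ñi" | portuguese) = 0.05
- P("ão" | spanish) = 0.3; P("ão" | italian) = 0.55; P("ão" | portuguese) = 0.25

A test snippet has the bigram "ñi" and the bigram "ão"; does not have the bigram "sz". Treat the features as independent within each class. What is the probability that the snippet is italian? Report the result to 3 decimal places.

0.727

spanish: 0.1 × (1−0.9) × 0.5 × 0.3 = 0.0015
italian: 0.4 × (1−0.55) × 0.15 × 0.55 = 0.01485
portuguese: 0.5 × (1−0.35) × 0.05 × 0.25 = 0.0040625
P(italian | x) = 0.01485 / 0.0204125 ≈ 0.727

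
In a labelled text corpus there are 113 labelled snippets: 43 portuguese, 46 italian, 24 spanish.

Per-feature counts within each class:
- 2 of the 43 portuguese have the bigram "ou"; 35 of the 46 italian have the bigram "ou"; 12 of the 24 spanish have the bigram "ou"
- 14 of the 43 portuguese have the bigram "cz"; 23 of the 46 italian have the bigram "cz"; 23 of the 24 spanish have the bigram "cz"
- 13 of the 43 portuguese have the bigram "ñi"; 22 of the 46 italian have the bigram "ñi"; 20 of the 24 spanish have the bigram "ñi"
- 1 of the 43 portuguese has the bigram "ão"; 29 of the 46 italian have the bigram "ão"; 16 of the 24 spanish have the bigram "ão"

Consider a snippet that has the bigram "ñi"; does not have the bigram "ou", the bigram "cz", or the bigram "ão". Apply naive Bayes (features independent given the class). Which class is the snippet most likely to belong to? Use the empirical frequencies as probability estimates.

portuguese

portuguese: (43/113) × (41/43) × (29/43) × (13/43) × (42/43) ≈ 0.0722588
italian: (46/113) × (11/46) × (23/46) × (22/46) × (17/46) ≈ 0.00860281
spanish: (24/113) × (12/24) × (1/24) × (20/24) × (8/24) ≈ 0.00122911
Highest score → portuguese.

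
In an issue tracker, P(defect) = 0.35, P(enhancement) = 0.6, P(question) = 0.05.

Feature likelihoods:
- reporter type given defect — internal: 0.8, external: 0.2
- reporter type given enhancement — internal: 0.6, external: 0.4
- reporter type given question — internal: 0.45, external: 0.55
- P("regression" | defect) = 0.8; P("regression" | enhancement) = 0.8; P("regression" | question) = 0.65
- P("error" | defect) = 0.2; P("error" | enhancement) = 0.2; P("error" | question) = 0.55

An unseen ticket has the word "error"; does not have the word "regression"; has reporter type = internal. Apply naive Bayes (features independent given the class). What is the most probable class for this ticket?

defect: 0.35 × 0.8 × (1−0.8) × 0.2 = 0.0112
enhancement: 0.6 × 0.6 × (1−0.8) × 0.2 = 0.0144
question: 0.05 × 0.45 × (1−0.65) × 0.55 = 0.00433125
Highest score → enhancement.

enhancement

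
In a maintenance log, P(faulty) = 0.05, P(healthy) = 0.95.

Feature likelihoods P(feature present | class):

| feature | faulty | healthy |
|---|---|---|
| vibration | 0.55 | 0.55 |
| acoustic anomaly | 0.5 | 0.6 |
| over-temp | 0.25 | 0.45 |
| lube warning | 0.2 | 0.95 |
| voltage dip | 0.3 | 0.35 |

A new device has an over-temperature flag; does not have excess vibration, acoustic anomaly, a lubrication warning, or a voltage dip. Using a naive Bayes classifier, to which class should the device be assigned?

faulty: 0.05 × (1−0.55) × (1−0.5) × 0.25 × (1−0.2) × (1−0.3) = 0.001575
healthy: 0.95 × (1−0.55) × (1−0.6) × 0.45 × (1−0.95) × (1−0.35) = 0.002500875
Highest score → healthy.

healthy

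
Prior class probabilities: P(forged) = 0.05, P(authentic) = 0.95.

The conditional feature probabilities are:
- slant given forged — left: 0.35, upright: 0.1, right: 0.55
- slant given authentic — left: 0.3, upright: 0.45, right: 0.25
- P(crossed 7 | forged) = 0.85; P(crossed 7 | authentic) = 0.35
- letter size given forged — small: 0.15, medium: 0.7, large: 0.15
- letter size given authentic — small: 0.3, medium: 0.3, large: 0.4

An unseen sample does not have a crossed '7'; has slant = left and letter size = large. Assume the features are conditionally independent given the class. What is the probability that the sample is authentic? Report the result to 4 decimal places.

0.9947

forged: 0.05 × 0.35 × (1−0.85) × 0.15 = 0.00039375
authentic: 0.95 × 0.3 × (1−0.35) × 0.4 = 0.0741
P(authentic | x) = 0.0741 / 0.07449375 ≈ 0.9947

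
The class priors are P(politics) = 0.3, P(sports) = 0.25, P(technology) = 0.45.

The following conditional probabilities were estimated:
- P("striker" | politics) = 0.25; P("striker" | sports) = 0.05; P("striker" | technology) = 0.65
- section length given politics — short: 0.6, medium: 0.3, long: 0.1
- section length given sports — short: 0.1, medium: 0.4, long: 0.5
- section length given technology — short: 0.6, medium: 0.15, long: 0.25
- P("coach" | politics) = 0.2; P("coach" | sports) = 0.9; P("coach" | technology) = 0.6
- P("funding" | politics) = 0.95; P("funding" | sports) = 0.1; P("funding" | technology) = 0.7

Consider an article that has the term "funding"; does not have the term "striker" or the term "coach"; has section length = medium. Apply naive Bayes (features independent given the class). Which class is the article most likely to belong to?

politics

politics: 0.3 × (1−0.25) × 0.3 × (1−0.2) × 0.95 = 0.0513
sports: 0.25 × (1−0.05) × 0.4 × (1−0.9) × 0.1 = 0.00095
technology: 0.45 × (1−0.65) × 0.15 × (1−0.6) × 0.7 = 0.006615
Highest score → politics.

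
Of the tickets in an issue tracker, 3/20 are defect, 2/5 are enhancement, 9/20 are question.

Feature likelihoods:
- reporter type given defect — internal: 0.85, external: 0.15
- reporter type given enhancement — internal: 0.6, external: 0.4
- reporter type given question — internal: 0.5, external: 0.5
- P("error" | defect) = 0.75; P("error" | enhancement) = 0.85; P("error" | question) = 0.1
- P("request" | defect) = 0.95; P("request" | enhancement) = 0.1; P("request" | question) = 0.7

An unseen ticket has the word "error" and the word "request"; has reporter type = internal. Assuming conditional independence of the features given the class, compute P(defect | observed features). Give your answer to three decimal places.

0.715

defect: 0.15 × 0.85 × 0.75 × 0.95 = 0.09084375
enhancement: 0.4 × 0.6 × 0.85 × 0.1 = 0.0204
question: 0.45 × 0.5 × 0.1 × 0.7 = 0.01575
P(defect | x) = 0.09084375 / 0.12699375 ≈ 0.715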